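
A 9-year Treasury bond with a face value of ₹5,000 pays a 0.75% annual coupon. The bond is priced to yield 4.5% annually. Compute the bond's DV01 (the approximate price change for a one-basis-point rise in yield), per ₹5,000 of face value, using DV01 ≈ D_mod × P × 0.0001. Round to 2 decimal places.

Periodic yield y = 0.045.
  t   CF        PV=CF/(1+0.045)^t    t·PV
  1        37.50        35.8852        35.8852
  2        37.50        34.3399        68.6797
  3        37.50        32.8611        98.5834
  4        37.50        31.4461       125.7842
  5        37.50        30.0919       150.4596
  6        37.50        28.7961       172.7765
  7        37.50        27.5561       192.8925
  8        37.50        26.3694       210.9555
  9     5,037.50     3,389.7561    30,507.8045
  Σ                  3,637.1018    31,563.8211
P = 3,637.1018; D_Mac = 8.67829 yrs; D_mod = 8.30458 yrs.
DV01 ≈ 8.30458 × 3,637.1018 × 0.0001 = 3.020461.

₹3.02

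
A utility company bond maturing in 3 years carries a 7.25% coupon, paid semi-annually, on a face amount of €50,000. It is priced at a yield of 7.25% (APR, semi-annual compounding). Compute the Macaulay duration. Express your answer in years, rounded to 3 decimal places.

2.750 years

Periodic yield y = 0.03625. Discount each cash flow and weight by its period:
  t   CF        PV=CF/(1+0.03625)^t    t·PV
  1     1,812.50     1,749.0953     1,749.0953
  2     1,812.50     1,687.9086     3,375.8172
  3     1,812.50     1,628.8623     4,886.5870
  4     1,812.50     1,571.8816     6,287.5266
  5     1,812.50     1,516.8942     7,584.4711
  6    51,812.50    41,845.3579   251,072.1473
  Σ                 50,000.0000   274,955.6445
Price P = Σ PV = 50,000.0000.
Macaulay duration = Σ(t·PV) / P = 274,955.6445 / 50,000.0000 = 5.49911 half-year periods.
In years: 5.49911 / 2 = 2.74956 years.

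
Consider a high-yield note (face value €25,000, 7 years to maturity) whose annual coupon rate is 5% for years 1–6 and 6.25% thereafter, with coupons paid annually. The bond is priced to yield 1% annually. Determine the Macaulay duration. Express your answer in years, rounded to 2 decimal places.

6.20 years

Periodic yield y = 0.01. Discount each cash flow and weight by its year:
  t   CF        PV=CF/(1+0.01)^t    t·PV
  1     1,250.00     1,237.6238     1,237.6238
  2     1,250.00     1,225.3701     2,450.7401
  3     1,250.00     1,213.2377     3,639.7131
  4     1,250.00     1,201.2254     4,804.9017
  5     1,250.00     1,189.3321     5,946.6605
  6     1,250.00     1,177.5565     7,065.3393
  7    26,562.50    24,775.3233   173,427.2633
  Σ                 32,019.6689   198,572.2418
Price P = Σ PV = 32,019.6689.
Macaulay duration = Σ(t·PV) / P = 198,572.2418 / 32,019.6689 = 6.20157 years.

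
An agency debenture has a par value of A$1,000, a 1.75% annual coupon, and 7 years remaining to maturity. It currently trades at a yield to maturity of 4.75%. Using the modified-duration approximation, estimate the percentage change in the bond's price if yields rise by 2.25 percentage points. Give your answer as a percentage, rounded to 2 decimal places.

Periodic yield y = 0.0475. Modified duration first:
  t   CF        PV=CF/(1+0.0475)^t    t·PV
  1        17.50        16.7064        16.7064
  2        17.50        15.9489        31.8977
  3        17.50        15.2257        45.6770
  4        17.50        14.5352        58.1409
  5        17.50        13.8761        69.3806
  6        17.50        13.2469        79.4813
  7     1,017.50       735.2858     5,147.0008
  Σ                    824.8250     5,448.2848
P = 824.8250; D_Mac = 6.60538 yrs; D_mod = 6.60538/(1+0.0475) = 6.30585 yrs.
ΔP/P ≈ -D_mod · Δy = -6.30585 × (+0.0225) = -0.141882 = -14.1882%.

-14.19%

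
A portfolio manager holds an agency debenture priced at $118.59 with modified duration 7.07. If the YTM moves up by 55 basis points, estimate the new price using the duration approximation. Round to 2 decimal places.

$113.98

Duration approximation: ΔP/P ≈ -D_mod · Δy = -7.07 × (+0.0055) = -0.038885.
New price ≈ 118.59 × (1 - 0.038885) = 113.97862785.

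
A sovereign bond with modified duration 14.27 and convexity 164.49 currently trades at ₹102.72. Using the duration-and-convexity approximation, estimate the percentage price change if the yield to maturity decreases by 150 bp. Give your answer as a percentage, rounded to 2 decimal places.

Duration effect: -D_mod·Δy = -14.27 × (-0.015) = +0.214050
Convexity effect: ½·C·(Δy)² = 0.5 × 164.49 × (-0.015)² = +0.018505125
ΔP/P ≈ +0.214050 + 0.018505125 = +0.232555125
= +23.2555125%.

+23.26%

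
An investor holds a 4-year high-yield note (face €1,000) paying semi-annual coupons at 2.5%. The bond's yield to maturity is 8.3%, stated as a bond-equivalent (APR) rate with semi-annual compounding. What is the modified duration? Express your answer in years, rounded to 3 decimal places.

3.656 years

Periodic yield y = 0.0415. First find Macaulay duration:
  t   CF        PV=CF/(1+0.0415)^t    t·PV
  1        12.50        12.0019        12.0019
  2        12.50        11.5237        23.0474
  3        12.50        11.0645        33.1935
  4        12.50        10.6236        42.4945
  5        12.50        10.2003        51.0016
  6        12.50         9.7939        58.7632
  7        12.50         9.4036        65.8253
  8     1,012.50       731.3425     5,850.7403
  Σ                    805.9541     6,137.0678
P = 805.9541; Macaulay duration = 6,137.0678 / 805.9541 = 7.61466 half-year periods = 3.80733 years.
Modified duration = D_Mac / (1 + y) = 3.80733 / 1.0415 = 3.65562 years.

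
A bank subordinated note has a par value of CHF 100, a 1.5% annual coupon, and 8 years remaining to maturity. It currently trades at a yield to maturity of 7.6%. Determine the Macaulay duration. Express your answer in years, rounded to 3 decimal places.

Periodic yield y = 0.076. Discount each cash flow and weight by its year:
  t   CF        PV=CF/(1+0.076)^t    t·PV
  1         1.50         1.3941         1.3941
  2         1.50         1.2956         2.5912
  3         1.50         1.2041         3.6122
  4         1.50         1.1190         4.4761
  5         1.50         1.0400         5.2000
  6         1.50         0.9665         5.7992
  7         1.50         0.8983         6.2879
  8       101.50        56.4895       451.9161
  Σ                     64.4071       481.2768
Price P = Σ PV = 64.4071.
Macaulay duration = Σ(t·PV) / P = 481.2768 / 64.4071 = 7.47242 years.

7.472 years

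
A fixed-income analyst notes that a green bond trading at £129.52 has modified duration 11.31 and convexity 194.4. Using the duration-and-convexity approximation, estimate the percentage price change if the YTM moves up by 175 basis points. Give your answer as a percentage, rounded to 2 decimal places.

Duration effect: -D_mod·Δy = -11.31 × (+0.0175) = -0.197925
Convexity effect: ½·C·(Δy)² = 0.5 × 194.4 × (0.0175)² = +0.0297675
ΔP/P ≈ -0.197925 + 0.0297675 = -0.1681575
= -16.81575%.

-16.82%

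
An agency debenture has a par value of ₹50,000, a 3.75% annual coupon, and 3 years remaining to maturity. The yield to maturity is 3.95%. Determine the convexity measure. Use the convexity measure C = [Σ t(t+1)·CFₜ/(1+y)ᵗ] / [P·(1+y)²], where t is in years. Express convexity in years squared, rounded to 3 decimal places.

With y = 0.0395:
  t   CF        PV=CF/(1+0.0395)^t    t·PV        t(t+1)·PV
  1     1,875.00     1,803.7518     1,803.7518       3,607.5036
  2     1,875.00     1,735.2110     3,470.4219      10,411.2658
  3    51,875.00    46,183.2646   138,549.7937     554,199.1748
  Σ                 49,722.2273   143,823.9674     568,217.9442
P = 49,722.2273.
Convexity = Σ t(t+1)·PV / [P·(1+y)²] = 568,217.9442 / (49,722.2273 × 1.080560) = 10.57585.

10.576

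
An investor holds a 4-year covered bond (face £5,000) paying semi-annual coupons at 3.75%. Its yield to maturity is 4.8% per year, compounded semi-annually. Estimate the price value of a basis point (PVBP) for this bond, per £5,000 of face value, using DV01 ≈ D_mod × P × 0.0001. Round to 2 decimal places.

Periodic yield y = 0.024.
  t   CF        PV=CF/(1+0.024)^t    t·PV
  1        93.75        91.5527        91.5527
  2        93.75        89.4070       178.8139
  3        93.75        87.3115       261.9345
  4        93.75        85.2651       341.0605
  5        93.75        83.2667       416.3336
  6        93.75        81.3152       487.8910
  7        93.75        79.4093       555.8654
  8     5,093.75     4,213.4512    33,707.6100
  Σ                  4,810.9788    36,041.0616
P = 4,810.9788; D_Mac = 7.49142 half-year periods = 3.74571 yrs; D_mod = 3.65792 yrs.
DV01 ≈ 3.65792 × 4,810.9788 × 0.0001 = 1.759817.

£1.76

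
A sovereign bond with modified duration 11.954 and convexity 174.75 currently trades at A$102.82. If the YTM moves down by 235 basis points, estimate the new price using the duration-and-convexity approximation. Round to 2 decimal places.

A$136.67

Duration effect: -D_mod·Δy = -11.954 × (-0.0235) = +0.280919
Convexity effect: ½·C·(Δy)² = 0.5 × 174.75 × (-0.0235)² = +0.04825284375
ΔP/P ≈ +0.280919 + 0.04825284375 = +0.32917184375
New price ≈ 102.82 × (1 + 0.32917184375) = 136.665448974375.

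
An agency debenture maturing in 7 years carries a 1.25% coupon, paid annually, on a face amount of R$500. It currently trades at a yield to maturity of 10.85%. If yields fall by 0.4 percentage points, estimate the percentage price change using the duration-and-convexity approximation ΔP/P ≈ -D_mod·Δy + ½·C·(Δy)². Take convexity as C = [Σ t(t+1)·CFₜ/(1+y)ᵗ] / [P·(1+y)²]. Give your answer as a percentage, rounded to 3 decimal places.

+2.426%

With y = 0.1085:
  t   CF        PV=CF/(1+0.1085)^t    t·PV        t(t+1)·PV
  1         6.25         5.6382         5.6382          11.2765
  2         6.25         5.0864        10.1728          30.5183
  3         6.25         4.5885        13.7656          55.0623
  4         6.25         4.1394        16.5576          82.7880
  5         6.25         3.7342        18.6712         112.0270
  6         6.25         3.3687        20.2124         141.4865
  7       506.25       246.1587     1,723.1108      13,784.8861
  Σ                    272.7142     1,808.1285      14,218.0446
P = 272.7142; D_Mac = 6.63012 yrs; D_mod = 5.98117 yrs; C = 42.42880.
Duration effect: -5.98117 × (-0.004) = +0.023925
Convexity effect: 0.5 × 42.42880 × (-0.004)² = +0.0003394
ΔP/P ≈ +0.023925 + 0.0003394 = +0.024264 = +2.4264%.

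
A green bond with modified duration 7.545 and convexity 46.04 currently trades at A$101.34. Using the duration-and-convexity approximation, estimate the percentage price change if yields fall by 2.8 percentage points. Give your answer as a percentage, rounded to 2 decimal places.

Duration effect: -D_mod·Δy = -7.545 × (-0.028) = +0.211260
Convexity effect: ½·C·(Δy)² = 0.5 × 46.04 × (-0.028)² = +0.01804768
ΔP/P ≈ +0.211260 + 0.01804768 = +0.22930768
= +22.930768%.

+22.93%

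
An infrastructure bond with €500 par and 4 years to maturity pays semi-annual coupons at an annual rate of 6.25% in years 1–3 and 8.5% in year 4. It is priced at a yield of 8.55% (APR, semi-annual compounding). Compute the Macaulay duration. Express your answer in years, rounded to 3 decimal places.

3.584 years

Periodic yield y = 0.04275. Discount each cash flow and weight by its period:
  t   CF        PV=CF/(1+0.04275)^t    t·PV
  1       15.625        14.9844        14.9844
  2       15.625        14.3701        28.7402
  3       15.625        13.7810        41.3429
  4       15.625        13.2160        52.8639
  5       15.625        12.6742        63.3708
  6       15.625        12.1545        72.9273
  7       21.250        15.8525       110.9674
  8      521.250       372.9104     2,983.2831
  Σ                    469.9430     3,368.4800
Price P = Σ PV = 469.9430.
Macaulay duration = Σ(t·PV) / P = 3,368.4800 / 469.9430 = 7.16785 half-year periods.
In years: 7.16785 / 2 = 3.58392 years.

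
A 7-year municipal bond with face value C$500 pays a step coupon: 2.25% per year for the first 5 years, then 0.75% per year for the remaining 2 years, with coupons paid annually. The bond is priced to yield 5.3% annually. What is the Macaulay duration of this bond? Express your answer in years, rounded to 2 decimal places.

6.50 years

Periodic yield y = 0.053. Discount each cash flow and weight by its year:
  t   CF        PV=CF/(1+0.053)^t    t·PV
  1        11.25        10.6838        10.6838
  2        11.25        10.1460        20.2920
  3        11.25         9.6353        28.9060
  4        11.25         9.1504        36.6015
  5        11.25         8.6898        43.4491
  6         3.75         2.7508        16.5049
  7       503.75       350.9267     2,456.4872
  Σ                    401.9829     2,612.9245
Price P = Σ PV = 401.9829.
Macaulay duration = Σ(t·PV) / P = 2,612.9245 / 401.9829 = 6.50009 years.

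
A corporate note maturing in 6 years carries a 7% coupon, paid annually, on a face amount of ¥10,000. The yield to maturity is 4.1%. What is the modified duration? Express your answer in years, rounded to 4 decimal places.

4.9652 years

Periodic yield y = 0.041. First find Macaulay duration:
  t   CF        PV=CF/(1+0.041)^t    t·PV
  1       700.00       672.4304       672.4304
  2       700.00       645.9465     1,291.8931
  3       700.00       620.5058     1,861.5174
  4       700.00       596.0671     2,384.2682
  5       700.00       572.5908     2,862.9542
  6    10,700.00     8,407.7425    50,446.4548
  Σ                 11,515.2831    59,519.5181
P = 11,515.2831; Macaulay duration = 59,519.5181 / 11,515.2831 = 5.16874 years.
Modified duration = D_Mac / (1 + y) = 5.16874 / 1.041 = 4.96517 years.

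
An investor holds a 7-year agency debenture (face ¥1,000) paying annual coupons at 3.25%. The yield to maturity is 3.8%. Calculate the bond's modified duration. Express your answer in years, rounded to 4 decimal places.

Periodic yield y = 0.038. First find Macaulay duration:
  t   CF        PV=CF/(1+0.038)^t    t·PV
  1        32.50        31.3102        31.3102
  2        32.50        30.1640        60.3280
  3        32.50        29.0597        87.1791
  4        32.50        27.9959       111.9835
  5        32.50        26.9710       134.8549
  6        32.50        25.9836       155.9016
  7     1,032.50       795.2590     5,566.8129
  Σ                    966.7433     6,148.3701
P = 966.7433; Macaulay duration = 6,148.3701 / 966.7433 = 6.35988 years.
Modified duration = D_Mac / (1 + y) = 6.35988 / 1.038 = 6.12705 years.

6.1271 years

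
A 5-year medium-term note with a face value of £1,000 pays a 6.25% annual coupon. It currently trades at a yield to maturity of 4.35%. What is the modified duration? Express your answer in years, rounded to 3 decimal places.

Periodic yield y = 0.0435. First find Macaulay duration:
  t   CF        PV=CF/(1+0.0435)^t    t·PV
  1        62.50        59.8946        59.8946
  2        62.50        57.3978       114.7956
  3        62.50        55.0051       165.0152
  4        62.50        52.7121       210.8483
  5     1,062.50       858.7498     4,293.7492
  Σ                  1,083.7594     4,844.3029
P = 1,083.7594; Macaulay duration = 4,844.3029 / 1,083.7594 = 4.46991 years.
Modified duration = D_Mac / (1 + y) = 4.46991 / 1.0435 = 4.28357 years.

4.284 years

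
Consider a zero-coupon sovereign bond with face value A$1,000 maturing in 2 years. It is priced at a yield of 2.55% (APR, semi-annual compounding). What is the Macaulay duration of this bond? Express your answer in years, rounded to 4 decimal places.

2.0000 years

A zero-coupon bond has a single cash flow at maturity, so its Macaulay duration equals its maturity: 2 years.
(Equivalently: 4 semi-annual periods ÷ 2 = 2 years.)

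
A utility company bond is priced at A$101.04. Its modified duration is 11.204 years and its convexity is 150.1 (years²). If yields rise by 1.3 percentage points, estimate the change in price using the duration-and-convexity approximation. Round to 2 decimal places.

Duration effect: -D_mod·Δy = -11.204 × (+0.013) = -0.145652
Convexity effect: ½·C·(Δy)² = 0.5 × 150.1 × (0.013)² = +0.01268345
ΔP/P ≈ -0.145652 + 0.01268345 = -0.13296855
ΔP ≈ 101.04 × (-0.13296855) = -13.435142292.

-A$13.44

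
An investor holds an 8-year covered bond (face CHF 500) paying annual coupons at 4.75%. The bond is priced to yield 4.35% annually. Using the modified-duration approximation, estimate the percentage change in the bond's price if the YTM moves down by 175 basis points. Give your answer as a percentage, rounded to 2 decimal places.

+11.50%

Periodic yield y = 0.0435. Modified duration first:
  t   CF        PV=CF/(1+0.0435)^t    t·PV
  1        23.75        22.7599        22.7599
  2        23.75        21.8112        43.6223
  3        23.75        20.9019        62.7058
  4        23.75        20.0306        80.1224
  5        23.75        19.1956        95.9779
  6        23.75        18.3954       110.3723
  7        23.75        17.6285       123.3998
  8       523.75       372.5499     2,980.3989
  Σ                    513.2730     3,519.3594
P = 513.2730; D_Mac = 6.85670 yrs; D_mod = 6.85670/(1+0.0435) = 6.57087 yrs.
ΔP/P ≈ -D_mod · Δy = -6.57087 × (-0.0175) = +0.114990 = +11.4990%.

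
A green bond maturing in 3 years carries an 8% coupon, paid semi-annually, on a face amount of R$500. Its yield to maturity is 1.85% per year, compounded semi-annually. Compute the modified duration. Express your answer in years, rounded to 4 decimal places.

2.7257 years

Periodic yield y = 0.00925. First find Macaulay duration:
  t   CF        PV=CF/(1+0.00925)^t    t·PV
  1        20.00        19.8167        19.8167
  2        20.00        19.6351        39.2701
  3        20.00        19.4551        58.3653
  4        20.00        19.2768        77.1072
  5        20.00        19.1001        95.5006
  6       520.00       492.0518     2,952.3106
  Σ                    589.3356     3,242.3706
P = 589.3356; Macaulay duration = 3,242.3706 / 589.3356 = 5.50174 half-year periods = 2.75087 years.
Modified duration = D_Mac / (1 + y) = 2.75087 / 1.00925 = 2.72566 years.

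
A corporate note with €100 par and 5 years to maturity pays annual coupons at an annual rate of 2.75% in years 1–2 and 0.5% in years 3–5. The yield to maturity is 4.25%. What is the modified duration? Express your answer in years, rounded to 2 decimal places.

4.58 years

Periodic yield y = 0.0425. First find Macaulay duration:
  t   CF        PV=CF/(1+0.0425)^t    t·PV
  1         2.75         2.6379         2.6379
  2         2.75         2.5303         5.0607
  3         0.50         0.4413         1.3239
  4         0.50         0.4233         1.6933
  5       100.50        81.6180       408.0898
  Σ                     87.6508       418.8056
P = 87.6508; Macaulay duration = 418.8056 / 87.6508 = 4.77811 years.
Modified duration = D_Mac / (1 + y) = 4.77811 / 1.0425 = 4.58332 years.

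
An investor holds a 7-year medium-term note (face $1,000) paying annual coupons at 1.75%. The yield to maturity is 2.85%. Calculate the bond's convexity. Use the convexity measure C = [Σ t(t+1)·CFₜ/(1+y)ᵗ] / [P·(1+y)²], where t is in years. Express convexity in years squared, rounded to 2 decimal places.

49.26

With y = 0.0285:
  t   CF        PV=CF/(1+0.0285)^t    t·PV        t(t+1)·PV
  1        17.50        17.0151        17.0151          34.0301
  2        17.50        16.5436        33.0872          99.2615
  3        17.50        16.0852        48.2555         193.0218
  4        17.50        15.6394        62.5577         312.7886
  5        17.50        15.2061        76.0303         456.1817
  6        17.50        14.7847        88.7082         620.9571
  7     1,017.50       835.8038     5,850.6267      46,805.0133
  Σ                    931.0778     6,176.2805      48,521.2540
P = 931.0778.
Convexity = Σ t(t+1)·PV / [P·(1+y)²] = 48,521.2540 / (931.0778 × 1.057812) = 49.26488.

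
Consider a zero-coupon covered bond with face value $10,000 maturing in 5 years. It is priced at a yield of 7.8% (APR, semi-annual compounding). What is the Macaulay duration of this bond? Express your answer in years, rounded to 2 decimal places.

A zero-coupon bond has a single cash flow at maturity, so its Macaulay duration equals its maturity: 5 years.
(Equivalently: 10 semi-annual periods ÷ 2 = 5 years.)

5.00 years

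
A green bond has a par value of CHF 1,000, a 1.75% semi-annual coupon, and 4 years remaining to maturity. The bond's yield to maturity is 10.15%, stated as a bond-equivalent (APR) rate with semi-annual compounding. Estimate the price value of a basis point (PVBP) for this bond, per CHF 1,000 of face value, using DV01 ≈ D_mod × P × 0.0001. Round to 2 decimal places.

CHF 0.27

Periodic yield y = 0.05075.
  t   CF        PV=CF/(1+0.05075)^t    t·PV
  1         8.75         8.3274         8.3274
  2         8.75         7.9252        15.8504
  3         8.75         7.5424        22.6272
  4         8.75         7.1781        28.7125
  5         8.75         6.8314        34.1571
  6         8.75         6.5015        39.0088
  7         8.75         6.1875        43.3122
  8     1,008.75       678.8727     5,430.9818
  Σ                    729.3662     5,622.9773
P = 729.3662; D_Mac = 7.70940 half-year periods = 3.85470 yrs; D_mod = 3.66852 yrs.
DV01 ≈ 3.66852 × 729.3662 × 0.0001 = 0.267570.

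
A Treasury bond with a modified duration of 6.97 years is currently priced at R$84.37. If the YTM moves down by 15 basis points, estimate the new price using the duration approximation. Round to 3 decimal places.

Duration approximation: ΔP/P ≈ -D_mod · Δy = -6.97 × (-0.0015) = +0.010455.
New price ≈ 84.37 × (1 + 0.010455) = 85.25208835.

R$85.252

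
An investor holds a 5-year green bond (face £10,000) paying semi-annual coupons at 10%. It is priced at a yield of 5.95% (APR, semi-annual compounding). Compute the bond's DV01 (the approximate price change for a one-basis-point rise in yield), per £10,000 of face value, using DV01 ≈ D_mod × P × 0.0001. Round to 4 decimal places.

£4.7122

Periodic yield y = 0.02975.
  t   CF        PV=CF/(1+0.02975)^t    t·PV
  1       500.00       485.5547       485.5547
  2       500.00       471.5268       943.0536
  3       500.00       457.9042     1,373.7125
  4       500.00       444.6751     1,778.7004
  5       500.00       431.8282     2,159.1410
  6       500.00       419.3525     2,516.1148
  7       500.00       407.2372     2,850.6601
  8       500.00       395.4719     3,163.7750
  9       500.00       384.0465     3,456.4184
  10   10,500.00     7,831.9750    78,319.7500
  Σ                 11,729.5720    97,046.8806
P = 11,729.5720; D_Mac = 8.27369 half-year periods = 4.13685 yrs; D_mod = 4.01733 yrs.
DV01 ≈ 4.01733 × 11,729.5720 × 0.0001 = 4.712157.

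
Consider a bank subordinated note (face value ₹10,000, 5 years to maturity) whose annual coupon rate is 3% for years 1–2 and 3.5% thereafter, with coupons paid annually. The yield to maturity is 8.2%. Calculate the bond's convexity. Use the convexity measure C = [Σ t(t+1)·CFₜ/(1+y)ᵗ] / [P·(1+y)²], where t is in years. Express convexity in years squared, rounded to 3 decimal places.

23.349

With y = 0.082:
  t   CF        PV=CF/(1+0.082)^t    t·PV        t(t+1)·PV
  1       300.00       277.2643       277.2643         554.5287
  2       300.00       256.2517       512.5034       1,537.5101
  3       350.00       276.3034       828.9103       3,315.6411
  4       350.00       255.3636     1,021.4544       5,107.2721
  5    10,350.00     6,979.1743    34,895.8716     209,375.2296
  Σ                  8,044.3574    37,536.0040     219,890.1815
P = 8,044.3574.
Convexity = Σ t(t+1)·PV / [P·(1+y)²] = 219,890.1815 / (8,044.3574 × 1.170724) = 23.34855.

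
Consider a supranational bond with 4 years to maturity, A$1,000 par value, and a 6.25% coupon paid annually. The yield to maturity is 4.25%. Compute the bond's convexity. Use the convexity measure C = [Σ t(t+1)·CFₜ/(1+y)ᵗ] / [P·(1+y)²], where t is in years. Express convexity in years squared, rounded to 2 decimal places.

16.41

With y = 0.0425:
  t   CF        PV=CF/(1+0.0425)^t    t·PV        t(t+1)·PV
  1        62.50        59.9520        59.9520         119.9041
  2        62.50        57.5080       115.0159         345.0477
  3        62.50        55.1635       165.4905         661.9620
  4     1,062.50       899.5487     3,598.1948      17,990.9742
  Σ                  1,072.1722     3,938.6533      19,117.8880
P = 1,072.1722.
Convexity = Σ t(t+1)·PV / [P·(1+y)²] = 19,117.8880 / (1,072.1722 × 1.086806) = 16.40678.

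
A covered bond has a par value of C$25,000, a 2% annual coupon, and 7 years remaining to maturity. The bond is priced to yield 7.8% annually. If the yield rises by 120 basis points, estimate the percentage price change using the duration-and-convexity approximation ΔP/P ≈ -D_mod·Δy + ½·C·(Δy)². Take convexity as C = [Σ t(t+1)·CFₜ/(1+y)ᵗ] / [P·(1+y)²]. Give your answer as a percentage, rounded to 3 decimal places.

With y = 0.078:
  t   CF        PV=CF/(1+0.078)^t    t·PV        t(t+1)·PV
  1       500.00       463.8219       463.8219         927.6438
  2       500.00       430.2615       860.5230       2,581.5690
  3       500.00       399.1294     1,197.3882       4,789.5528
  4       500.00       370.2499     1,480.9996       7,404.9982
  5       500.00       343.4600     1,717.3001      10,303.8008
  6       500.00       318.6086     1,911.6514      13,381.5595
  7    25,500.00    15,073.3178   105,513.2243     844,105.7943
  Σ                 17,398.8490   113,144.9085     883,494.9184
P = 17,398.8490; D_Mac = 6.50301 yrs; D_mod = 6.03248 yrs; C = 43.69644.
Duration effect: -6.03248 × (+0.012) = -0.072390
Convexity effect: 0.5 × 43.69644 × (0.012)² = +0.0031461
ΔP/P ≈ -0.072390 + 0.0031461 = -0.069244 = -6.9244%.

-6.924%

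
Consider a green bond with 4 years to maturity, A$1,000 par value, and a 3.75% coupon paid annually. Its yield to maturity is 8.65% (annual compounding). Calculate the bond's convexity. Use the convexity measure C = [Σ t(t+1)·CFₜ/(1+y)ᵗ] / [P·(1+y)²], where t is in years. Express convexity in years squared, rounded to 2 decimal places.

15.63

With y = 0.0865:
  t   CF        PV=CF/(1+0.0865)^t    t·PV        t(t+1)·PV
  1        37.50        34.5145        34.5145          69.0290
  2        37.50        31.7667        63.5334         190.6001
  3        37.50        29.2376        87.7129         350.8515
  4     1,037.50       744.5077     2,978.0307      14,890.1536
  Σ                    840.0265     3,163.7914      15,500.6342
P = 840.0265.
Convexity = Σ t(t+1)·PV / [P·(1+y)²] = 15,500.6342 / (840.0265 × 1.180482) = 15.63137.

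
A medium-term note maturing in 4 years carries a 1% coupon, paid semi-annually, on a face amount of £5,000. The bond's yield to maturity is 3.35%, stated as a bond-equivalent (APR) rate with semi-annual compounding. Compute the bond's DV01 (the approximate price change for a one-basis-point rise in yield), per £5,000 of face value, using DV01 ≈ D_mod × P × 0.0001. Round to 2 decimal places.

Periodic yield y = 0.01675.
  t   CF        PV=CF/(1+0.01675)^t    t·PV
  1        25.00        24.5881        24.5881
  2        25.00        24.1831        48.3662
  3        25.00        23.7847        71.3541
  4        25.00        23.3929        93.5714
  5        25.00        23.0075       115.0374
  6        25.00        22.6285       135.7707
  7        25.00        22.2557       155.7897
  8     5,025.00     4,399.6955    35,197.5638
  Σ                  4,563.5359    35,842.0414
P = 4,563.5359; D_Mac = 7.85401 half-year periods = 3.92700 yrs; D_mod = 3.86231 yrs.
DV01 ≈ 3.86231 × 4,563.5359 × 0.0001 = 1.762579.

£1.76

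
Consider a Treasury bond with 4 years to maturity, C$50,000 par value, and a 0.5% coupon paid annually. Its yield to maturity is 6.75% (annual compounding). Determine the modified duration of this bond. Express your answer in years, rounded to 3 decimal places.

3.715 years

Periodic yield y = 0.0675. First find Macaulay duration:
  t   CF        PV=CF/(1+0.0675)^t    t·PV
  1       250.00       234.1920       234.1920
  2       250.00       219.3836       438.7673
  3       250.00       205.5116       616.5348
  4    50,250.00    38,695.8625   154,783.4500
  Σ                 39,354.9498   156,072.9442
P = 39,354.9498; Macaulay duration = 156,072.9442 / 39,354.9498 = 3.96578 years.
Modified duration = D_Mac / (1 + y) = 3.96578 / 1.0675 = 3.71501 years.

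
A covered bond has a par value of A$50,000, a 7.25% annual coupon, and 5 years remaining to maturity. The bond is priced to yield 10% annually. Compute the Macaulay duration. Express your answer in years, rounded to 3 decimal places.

4.328 years

Periodic yield y = 0.1. Discount each cash flow and weight by its year:
  t   CF        PV=CF/(1+0.1)^t    t·PV
  1     3,625.00     3,295.4545     3,295.4545
  2     3,625.00     2,995.8678     5,991.7355
  3     3,625.00     2,723.5162     8,170.5485
  4     3,625.00     2,475.9238     9,903.6951
  5    53,625.00    33,296.9059   166,484.5297
  Σ                 44,787.6682   193,845.9634
Price P = Σ PV = 44,787.6682.
Macaulay duration = Σ(t·PV) / P = 193,845.9634 / 44,787.6682 = 4.32811 years.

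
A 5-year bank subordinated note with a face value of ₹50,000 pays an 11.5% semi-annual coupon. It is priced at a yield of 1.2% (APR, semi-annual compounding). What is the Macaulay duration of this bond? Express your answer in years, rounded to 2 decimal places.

4.16 years

Periodic yield y = 0.006. Discount each cash flow and weight by its period:
  t   CF        PV=CF/(1+0.006)^t    t·PV
  1     2,875.00     2,857.8529     2,857.8529
  2     2,875.00     2,840.8080     5,681.6161
  3     2,875.00     2,823.8648     8,471.5945
  4     2,875.00     2,807.0227    11,228.0908
  5     2,875.00     2,790.2810    13,951.4051
  6     2,875.00     2,773.6392    16,641.8351
  7     2,875.00     2,757.0966    19,299.6763
  8     2,875.00     2,740.6527    21,925.2215
  9     2,875.00     2,724.3069    24,518.7617
  10   52,875.00    49,804.7281   498,047.2807
  Σ                 74,920.2529   622,623.3347
Price P = Σ PV = 74,920.2529.
Macaulay duration = Σ(t·PV) / P = 622,623.3347 / 74,920.2529 = 8.31048 half-year periods.
In years: 8.31048 / 2 = 4.15524 years.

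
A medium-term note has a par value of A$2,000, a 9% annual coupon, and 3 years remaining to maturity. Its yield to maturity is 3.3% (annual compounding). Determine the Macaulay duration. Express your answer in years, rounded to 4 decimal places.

2.7771 years

Periodic yield y = 0.033. Discount each cash flow and weight by its year:
  t   CF        PV=CF/(1+0.033)^t    t·PV
  1       180.00       174.2498       174.2498
  2       180.00       168.6832       337.3664
  3     2,180.00     1,977.6778     5,933.0333
  Σ                  2,320.6107     6,444.6495
Price P = Σ PV = 2,320.6107.
Macaulay duration = Σ(t·PV) / P = 6,444.6495 / 2,320.6107 = 2.77714 years.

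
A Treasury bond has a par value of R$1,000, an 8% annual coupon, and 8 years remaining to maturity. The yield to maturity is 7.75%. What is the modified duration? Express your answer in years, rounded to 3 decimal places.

5.773 years

Periodic yield y = 0.0775. First find Macaulay duration:
  t   CF        PV=CF/(1+0.0775)^t    t·PV
  1        80.00        74.2459        74.2459
  2        80.00        68.9057       137.8115
  3        80.00        63.9496       191.8489
  4        80.00        59.3500       237.4001
  5        80.00        55.0812       275.4061
  6        80.00        51.1195       306.7168
  7        80.00        47.4427       332.0986
  8     1,080.00       594.4092     4,755.2736
  Σ                  1,014.5039     6,310.8016
P = 1,014.5039; Macaulay duration = 6,310.8016 / 1,014.5039 = 6.22058 years.
Modified duration = D_Mac / (1 + y) = 6.22058 / 1.0775 = 5.77316 years.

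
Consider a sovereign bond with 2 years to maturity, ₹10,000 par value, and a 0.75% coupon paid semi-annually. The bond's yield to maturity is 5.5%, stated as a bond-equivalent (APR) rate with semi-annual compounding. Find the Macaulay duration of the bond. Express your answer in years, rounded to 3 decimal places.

Periodic yield y = 0.0275. Discount each cash flow and weight by its period:
  t   CF        PV=CF/(1+0.0275)^t    t·PV
  1        37.50        36.4964        36.4964
  2        37.50        35.5196        71.0391
  3        37.50        34.5689       103.7068
  4    10,037.50     9,005.3011    36,021.2042
  Σ                  9,111.8859    36,232.4464
Price P = Σ PV = 9,111.8859.
Macaulay duration = Σ(t·PV) / P = 36,232.4464 / 9,111.8859 = 3.97639 half-year periods.
In years: 3.97639 / 2 = 1.98820 years.

1.988 years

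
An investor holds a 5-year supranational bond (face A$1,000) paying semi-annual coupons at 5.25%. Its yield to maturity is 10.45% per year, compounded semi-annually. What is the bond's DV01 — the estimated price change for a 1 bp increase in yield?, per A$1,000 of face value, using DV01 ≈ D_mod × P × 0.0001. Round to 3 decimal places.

A$0.334

Periodic yield y = 0.05225.
  t   CF        PV=CF/(1+0.05225)^t    t·PV
  1        26.25        24.9465        24.9465
  2        26.25        23.7078        47.4156
  3        26.25        22.5306        67.5918
  4        26.25        21.4118        85.6473
  5        26.25        20.3486       101.7430
  6        26.25        19.3382       116.0291
  7        26.25        18.3779       128.6456
  8        26.25        17.4654       139.7230
  9        26.25        16.5981       149.3831
  10    1,026.25       616.6856     6,166.8563
  Σ                    801.4106     7,027.9812
P = 801.4106; D_Mac = 8.76951 half-year periods = 4.38476 yrs; D_mod = 4.16703 yrs.
DV01 ≈ 4.16703 × 801.4106 × 0.0001 = 0.333950.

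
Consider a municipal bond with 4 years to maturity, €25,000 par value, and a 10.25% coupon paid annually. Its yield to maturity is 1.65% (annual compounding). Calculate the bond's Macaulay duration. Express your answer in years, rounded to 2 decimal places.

Periodic yield y = 0.0165. Discount each cash flow and weight by its year:
  t   CF        PV=CF/(1+0.0165)^t    t·PV
  1     2,562.50     2,520.9051     2,520.9051
  2     2,562.50     2,479.9853     4,959.9706
  3     2,562.50     2,439.7298     7,319.1893
  4    27,562.50    25,816.0073   103,264.0291
  Σ                 33,256.6274   118,064.0941
Price P = Σ PV = 33,256.6274.
Macaulay duration = Σ(t·PV) / P = 118,064.0941 / 33,256.6274 = 3.55009 years.

3.55 years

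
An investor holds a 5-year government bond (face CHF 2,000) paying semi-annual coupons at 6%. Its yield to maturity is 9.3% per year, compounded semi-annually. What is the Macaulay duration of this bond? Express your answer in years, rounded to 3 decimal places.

Periodic yield y = 0.0465. Discount each cash flow and weight by its period:
  t   CF        PV=CF/(1+0.0465)^t    t·PV
  1        60.00        57.3340        57.3340
  2        60.00        54.7864       109.5728
  3        60.00        52.3520       157.0561
  4        60.00        50.0258       200.1033
  5        60.00        47.8030       239.0150
  6        60.00        45.6789       274.0735
  7        60.00        43.6492       305.5446
  8        60.00        41.7097       333.6778
  9        60.00        39.8564       358.7077
  10    2,060.00     1,307.5999    13,075.9994
  Σ                  1,740.7955    15,111.0843
Price P = Σ PV = 1,740.7955.
Macaulay duration = Σ(t·PV) / P = 15,111.0843 / 1,740.7955 = 8.68056 half-year periods.
In years: 8.68056 / 2 = 4.34028 years.

4.340 years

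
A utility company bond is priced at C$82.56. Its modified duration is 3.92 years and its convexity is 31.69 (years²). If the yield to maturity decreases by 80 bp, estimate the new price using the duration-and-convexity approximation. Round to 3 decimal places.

Duration effect: -D_mod·Δy = -3.92 × (-0.008) = +0.031360
Convexity effect: ½·C·(Δy)² = 0.5 × 31.69 × (-0.008)² = +0.00101408
ΔP/P ≈ +0.031360 + 0.00101408 = +0.03237408
New price ≈ 82.56 × (1 + 0.03237408) = 85.2328040448.

C$85.233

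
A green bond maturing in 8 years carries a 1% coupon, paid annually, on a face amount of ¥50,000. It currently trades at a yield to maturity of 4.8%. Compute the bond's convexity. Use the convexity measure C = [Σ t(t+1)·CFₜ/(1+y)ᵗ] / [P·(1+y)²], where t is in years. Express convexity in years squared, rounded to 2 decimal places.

With y = 0.048:
  t   CF        PV=CF/(1+0.048)^t    t·PV        t(t+1)·PV
  1       500.00       477.0992       477.0992         954.1985
  2       500.00       455.2474       910.4947       2,731.4842
  3       500.00       434.3963     1,303.1890       5,212.7561
  4       500.00       414.5003     1,658.0013       8,290.0065
  5       500.00       395.5156     1,977.5779      11,865.4673
  6       500.00       377.4004     2,264.4022      15,850.8151
  7       500.00       360.1148     2,520.8039      20,166.4314
  8    50,500.00    34,705.7247   277,645.7973   2,498,812.1754
  Σ                 37,619.9987   288,757.3655   2,563,883.3343
P = 37,619.9987.
Convexity = Σ t(t+1)·PV / [P·(1+y)²] = 2,563,883.3343 / (37,619.9987 × 1.098304) = 62.05216.

62.05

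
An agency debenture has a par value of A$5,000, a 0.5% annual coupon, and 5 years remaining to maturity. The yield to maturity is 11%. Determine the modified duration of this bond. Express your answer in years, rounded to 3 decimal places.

4.444 years

Periodic yield y = 0.11. First find Macaulay duration:
  t   CF        PV=CF/(1+0.11)^t    t·PV
  1        25.00        22.5225        22.5225
  2        25.00        20.2906        40.5811
  3        25.00        18.2798        54.8394
  4        25.00        16.4683        65.8731
  5     5,025.00     2,982.0929    14,910.4646
  Σ                  3,059.6541    15,094.2807
P = 3,059.6541; Macaulay duration = 15,094.2807 / 3,059.6541 = 4.93333 years.
Modified duration = D_Mac / (1 + y) = 4.93333 / 1.11 = 4.44444 years.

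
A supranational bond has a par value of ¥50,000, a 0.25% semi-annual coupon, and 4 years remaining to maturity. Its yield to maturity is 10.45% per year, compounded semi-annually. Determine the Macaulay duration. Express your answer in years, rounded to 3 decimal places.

Periodic yield y = 0.05225. Discount each cash flow and weight by its period:
  t   CF        PV=CF/(1+0.05225)^t    t·PV
  1        62.50        59.3965        59.3965
  2        62.50        56.4472       112.8943
  3        62.50        53.6443       160.9328
  4        62.50        50.9805       203.9221
  5        62.50        48.4491       242.2453
  6        62.50        46.0433       276.2598
  7        62.50        43.7570       306.2990
  8    50,062.50    33,308.9589   266,471.6708
  Σ                 33,667.6767   267,833.6206
Price P = Σ PV = 33,667.6767.
Macaulay duration = Σ(t·PV) / P = 267,833.6206 / 33,667.6767 = 7.95522 half-year periods.
In years: 7.95522 / 2 = 3.97761 years.

3.978 years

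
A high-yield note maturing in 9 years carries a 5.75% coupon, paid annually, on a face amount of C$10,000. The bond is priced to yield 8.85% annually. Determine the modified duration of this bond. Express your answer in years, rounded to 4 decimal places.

Periodic yield y = 0.0885. First find Macaulay duration:
  t   CF        PV=CF/(1+0.0885)^t    t·PV
  1       575.00       528.2499       528.2499
  2       575.00       485.3008       970.6015
  3       575.00       445.8436     1,337.5308
  4       575.00       409.5945     1,638.3780
  5       575.00       376.2926     1,881.4630
  6       575.00       345.6983     2,074.1898
  7       575.00       317.5915     2,223.1402
  8       575.00       291.7698     2,334.1586
  9    10,575.00     4,929.7452    44,367.7071
  Σ                  8,130.0862    57,355.4189
P = 8,130.0862; Macaulay duration = 57,355.4189 / 8,130.0862 = 7.05471 years.
Modified duration = D_Mac / (1 + y) = 7.05471 / 1.0885 = 6.48113 years.

6.4811 years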